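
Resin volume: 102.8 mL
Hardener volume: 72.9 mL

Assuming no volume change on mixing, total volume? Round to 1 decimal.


V_total = 102.8 + 72.9 = 175.7 mL

175.7


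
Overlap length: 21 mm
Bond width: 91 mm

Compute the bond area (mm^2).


Bond area = 21 * 91 = 1911 mm^2

1911


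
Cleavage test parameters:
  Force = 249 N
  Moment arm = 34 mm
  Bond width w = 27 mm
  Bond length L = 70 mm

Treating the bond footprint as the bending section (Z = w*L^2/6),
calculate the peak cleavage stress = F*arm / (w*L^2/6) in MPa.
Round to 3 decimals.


M = 249 * 34 = 8466 N*mm
Z = 27 * 70^2 / 6 = 132300 / 6 mm^3
sigma = M / Z = 6 * 8466 / 132300 = 50796 / 132300
= 0.384 MPa

0.384


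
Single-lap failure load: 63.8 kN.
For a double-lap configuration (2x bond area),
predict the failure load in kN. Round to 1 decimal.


Failure load = 63.8 * 2 = 127.6 kN

127.6


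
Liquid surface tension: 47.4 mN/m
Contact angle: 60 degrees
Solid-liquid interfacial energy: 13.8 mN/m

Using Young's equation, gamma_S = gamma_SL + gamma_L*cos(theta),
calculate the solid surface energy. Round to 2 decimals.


gamma_S = 13.8 + 47.4 * cos(60)
= 37.50 mN/m

37.50


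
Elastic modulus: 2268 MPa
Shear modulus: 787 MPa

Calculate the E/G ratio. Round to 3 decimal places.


E / G = 2268 / 787 = 2.882

2.882


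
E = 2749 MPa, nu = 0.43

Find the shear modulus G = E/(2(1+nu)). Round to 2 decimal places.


G = 2749 / (2 * 1.43)
= 961.19 MPa

961.19


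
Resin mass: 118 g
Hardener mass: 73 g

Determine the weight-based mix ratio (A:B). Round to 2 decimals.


Ratio = 118 / 73 = 1.62

1.62


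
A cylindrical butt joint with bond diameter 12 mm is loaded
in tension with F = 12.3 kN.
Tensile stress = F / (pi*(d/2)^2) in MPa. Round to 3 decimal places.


Area = pi * (12/2)^2 = 113.0973 mm^2
Stress = 12.3*1000 / 113.0973
= 108.756 MPa

108.756


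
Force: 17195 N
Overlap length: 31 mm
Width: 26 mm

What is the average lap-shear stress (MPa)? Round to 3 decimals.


Average shear stress = F / (overlap * width)
= 17195 / (31 * 26)
= 21.334 MPa

21.334


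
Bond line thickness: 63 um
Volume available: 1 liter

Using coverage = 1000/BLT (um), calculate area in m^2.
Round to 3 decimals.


1 L = 1e6 mm^3, thickness = 63 um = 0.063 mm
Area = 1e6 / 0.063 mm^2 = (1e6 / 0.063) / 1e6 m^2 = 1000 / 63 m^2
= 15.873 m^2

15.873


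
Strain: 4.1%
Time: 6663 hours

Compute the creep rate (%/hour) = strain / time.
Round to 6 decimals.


Creep rate = 4.1 / 6663
= 0.000615 %/h

0.000615


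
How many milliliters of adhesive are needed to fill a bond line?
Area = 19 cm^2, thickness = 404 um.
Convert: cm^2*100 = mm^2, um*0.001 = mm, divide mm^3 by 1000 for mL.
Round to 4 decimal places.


= (19 * 100) * (404 * 0.001) / 1000
= 0.7676 mL

0.7676


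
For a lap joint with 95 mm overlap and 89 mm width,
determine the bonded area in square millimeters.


Area = 95 * 89 = 8455 mm^2

8455


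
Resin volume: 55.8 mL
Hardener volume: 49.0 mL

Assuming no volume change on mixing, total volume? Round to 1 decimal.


V_total = 55.8 + 49.0 = 104.8 mL

104.8


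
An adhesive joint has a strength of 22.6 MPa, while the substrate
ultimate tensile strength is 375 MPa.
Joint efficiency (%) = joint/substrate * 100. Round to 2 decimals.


Efficiency = 22.6 / 375 * 100
= 6.03%

6.03


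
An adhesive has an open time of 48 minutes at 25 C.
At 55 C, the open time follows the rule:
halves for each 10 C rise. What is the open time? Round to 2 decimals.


Factor = 2^((55-25)/10) = 8.0000
Open time = 48 / 8.0000 = 6.00 min

6.00


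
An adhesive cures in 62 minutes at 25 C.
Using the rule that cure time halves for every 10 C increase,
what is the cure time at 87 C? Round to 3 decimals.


Factor = 2^((87 - 25) / 10) = 73.5167
Cure time = 62 / 73.5167
= 0.843 minutes

0.843


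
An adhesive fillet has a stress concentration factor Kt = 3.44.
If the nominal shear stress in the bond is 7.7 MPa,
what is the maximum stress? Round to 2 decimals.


Max stress = 7.7 * 3.44 = 26.49 MPa

26.49


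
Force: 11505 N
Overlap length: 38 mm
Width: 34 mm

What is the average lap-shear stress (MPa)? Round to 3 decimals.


Average shear stress = F / (overlap * width)
= 11505 / (38 * 34)
= 8.905 MPa

8.905


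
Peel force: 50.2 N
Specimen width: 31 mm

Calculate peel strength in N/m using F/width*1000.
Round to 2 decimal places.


Peel strength = 50.2 / 31 * 1000 = 1619.35 N/m

1619.35


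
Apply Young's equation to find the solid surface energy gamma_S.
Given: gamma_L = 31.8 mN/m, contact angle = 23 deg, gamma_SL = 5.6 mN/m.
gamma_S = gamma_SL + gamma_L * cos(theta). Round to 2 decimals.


theta_rad = 23 * pi/180 = 0.401426
gamma_S = 5.6 + 31.8 * cos(0.401426)
= 34.87 mN/m

34.87


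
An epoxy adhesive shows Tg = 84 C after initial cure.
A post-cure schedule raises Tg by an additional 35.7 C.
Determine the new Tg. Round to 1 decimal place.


New Tg = 84 + 35.7
= 119.7 C

119.7


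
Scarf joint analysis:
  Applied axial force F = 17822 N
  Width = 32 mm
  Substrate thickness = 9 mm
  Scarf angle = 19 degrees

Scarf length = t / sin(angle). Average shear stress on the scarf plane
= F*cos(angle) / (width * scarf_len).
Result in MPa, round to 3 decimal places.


Scarf length = 9 / sin(19 deg) = 27.6440 mm
cos(19 deg) = 0.945519
Shear = 17822 * 0.945519 / (32 * 27.6440)
= 19.049 MPa

19.049


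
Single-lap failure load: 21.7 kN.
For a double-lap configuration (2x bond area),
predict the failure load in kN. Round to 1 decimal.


Failure load = 21.7 * 2 = 43.4 kN

43.4


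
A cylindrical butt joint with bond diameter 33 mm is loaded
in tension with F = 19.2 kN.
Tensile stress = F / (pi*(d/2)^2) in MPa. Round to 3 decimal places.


Area = pi * (33/2)^2 = 855.2986 mm^2
Stress = 19.2*1000 / 855.2986
= 22.448 MPa

22.448


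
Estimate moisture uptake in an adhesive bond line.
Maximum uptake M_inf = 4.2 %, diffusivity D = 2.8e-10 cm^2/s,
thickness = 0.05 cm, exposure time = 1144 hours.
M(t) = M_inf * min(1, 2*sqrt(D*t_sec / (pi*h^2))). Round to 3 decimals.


Convert time: 1144 h = 4118400 s
ratio = min(1, 2*sqrt(2.8e-10*4118400/(pi*0.05^2)))
= 0.766352
M(t) = 4.2 * 0.766352 = 3.219%

3.219


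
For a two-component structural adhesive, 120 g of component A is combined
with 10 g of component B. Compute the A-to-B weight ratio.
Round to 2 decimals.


Weight ratio A:B = 120 / 10
= 12.00

12.00


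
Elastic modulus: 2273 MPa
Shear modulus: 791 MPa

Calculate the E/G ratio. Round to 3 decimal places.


E / G = 2273 / 791 = 2.874

2.874


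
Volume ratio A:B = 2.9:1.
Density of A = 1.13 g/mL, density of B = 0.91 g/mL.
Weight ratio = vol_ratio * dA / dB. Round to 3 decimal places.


Wt ratio = 2.9 * 1.13 / 0.91
= 3.601

3.601


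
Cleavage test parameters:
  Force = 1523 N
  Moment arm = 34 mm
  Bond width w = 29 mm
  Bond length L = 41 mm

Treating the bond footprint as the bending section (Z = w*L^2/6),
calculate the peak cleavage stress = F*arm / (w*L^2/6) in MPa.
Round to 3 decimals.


M = 1523 * 34 = 51782 N*mm
Z = 29 * 41^2 / 6 = 48749 / 6 mm^3
sigma = M / Z = 6 * 51782 / 48749 = 310692 / 48749
= 6.373 MPa

6.373


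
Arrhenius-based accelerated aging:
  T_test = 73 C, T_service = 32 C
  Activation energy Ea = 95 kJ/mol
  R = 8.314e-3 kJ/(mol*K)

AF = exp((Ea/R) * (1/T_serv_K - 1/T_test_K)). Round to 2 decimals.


T_test_K = 346.15, T_serv_K = 305.15
AF = exp((95/8.314e-3) * (1/305.15 - 1/346.15))
= 84.37

84.37


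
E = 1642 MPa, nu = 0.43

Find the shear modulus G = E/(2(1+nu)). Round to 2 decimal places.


G = 1642 / (2 * 1.43)
= 574.13 MPa

574.13


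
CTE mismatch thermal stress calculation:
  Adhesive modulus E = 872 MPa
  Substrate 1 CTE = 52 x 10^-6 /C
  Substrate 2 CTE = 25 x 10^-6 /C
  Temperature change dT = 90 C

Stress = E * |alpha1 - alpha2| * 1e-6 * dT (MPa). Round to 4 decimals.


delta_alpha = |52 - 25| = 27 x 10^-6/C
Stress = 872 * 27e-6 * 90
= 2.1190 MPa

2.1190


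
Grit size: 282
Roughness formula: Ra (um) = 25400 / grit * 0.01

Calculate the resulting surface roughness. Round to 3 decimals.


Ra = 25400 / 282 * 0.01
= 0.901 um

0.901


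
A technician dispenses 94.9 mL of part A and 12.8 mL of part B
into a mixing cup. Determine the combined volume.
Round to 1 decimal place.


Combined volume = 94.9 + 12.8
= 107.7 mL

107.7


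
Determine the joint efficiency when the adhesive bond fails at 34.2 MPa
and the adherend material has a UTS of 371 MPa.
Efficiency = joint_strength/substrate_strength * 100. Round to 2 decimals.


Joint efficiency = 34.2 / 371 * 100
= 9.22%

9.22


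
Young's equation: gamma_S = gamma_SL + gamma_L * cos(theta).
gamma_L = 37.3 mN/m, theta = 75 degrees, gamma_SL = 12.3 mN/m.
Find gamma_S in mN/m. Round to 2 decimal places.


cos(75 deg) = 0.258819
gamma_S = 12.3 + 37.3 * 0.258819
= 21.95 mN/m

21.95


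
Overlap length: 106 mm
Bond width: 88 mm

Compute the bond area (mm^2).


Bond area = 106 * 88 = 9328 mm^2

9328


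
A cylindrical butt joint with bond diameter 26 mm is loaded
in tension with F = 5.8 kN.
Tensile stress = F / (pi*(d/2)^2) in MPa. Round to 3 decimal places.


Area = pi * (26/2)^2 = 530.9292 mm^2
Stress = 5.8*1000 / 530.9292
= 10.924 MPa

10.924


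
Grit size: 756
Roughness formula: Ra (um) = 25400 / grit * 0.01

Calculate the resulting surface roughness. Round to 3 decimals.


Ra = 25400 / 756 * 0.01
= 0.336 um

0.336


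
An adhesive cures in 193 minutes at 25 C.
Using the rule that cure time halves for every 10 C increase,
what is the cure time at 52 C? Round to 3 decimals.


Factor = 2^((52 - 25) / 10) = 6.4980
Cure time = 193 / 6.4980
= 29.701 minutes

29.701


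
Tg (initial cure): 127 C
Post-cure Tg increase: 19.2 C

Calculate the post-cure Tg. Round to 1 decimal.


Post-cure Tg = 127 + 19.2 = 146.2 C

146.2


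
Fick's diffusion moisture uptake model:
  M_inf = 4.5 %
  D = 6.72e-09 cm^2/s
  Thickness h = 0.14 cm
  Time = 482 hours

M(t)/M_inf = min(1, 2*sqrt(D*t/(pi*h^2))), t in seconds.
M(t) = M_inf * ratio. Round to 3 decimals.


t_sec = 482 * 3600 = 1735200
ratio = 2*sqrt(6.72e-09*1735200/(pi*0.14^2))
= min(1, 0.870335)
= 0.870335
M(t) = 4.5 * 0.870335 = 3.917 %

3.917


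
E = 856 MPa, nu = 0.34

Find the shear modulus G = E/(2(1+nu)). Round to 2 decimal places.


G = 856 / (2 * 1.34)
= 319.40 MPa

319.40


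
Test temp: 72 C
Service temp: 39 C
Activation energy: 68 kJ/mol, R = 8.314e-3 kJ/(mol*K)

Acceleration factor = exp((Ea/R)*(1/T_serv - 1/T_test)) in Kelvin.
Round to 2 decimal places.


AF = exp((68/0.008314)*(1/312.15 - 1/345.15))
= 12.25

12.25


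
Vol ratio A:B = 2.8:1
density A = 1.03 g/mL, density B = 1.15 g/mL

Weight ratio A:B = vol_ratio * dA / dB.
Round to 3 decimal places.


Weight ratio = 2.8 * 1.03 / 1.15
= 2.508

2.508


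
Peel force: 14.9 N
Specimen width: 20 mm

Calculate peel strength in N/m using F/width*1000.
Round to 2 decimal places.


Peel strength = 14.9 / 20 * 1000 = 745.00 N/m

745.00


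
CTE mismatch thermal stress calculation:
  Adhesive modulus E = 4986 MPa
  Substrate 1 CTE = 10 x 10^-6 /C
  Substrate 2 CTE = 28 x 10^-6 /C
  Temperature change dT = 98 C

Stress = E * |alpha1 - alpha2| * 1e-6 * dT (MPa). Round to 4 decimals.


delta_alpha = |10 - 28| = 18 x 10^-6/C
Stress = 4986 * 18e-6 * 98
= 8.7953 MPa

8.7953


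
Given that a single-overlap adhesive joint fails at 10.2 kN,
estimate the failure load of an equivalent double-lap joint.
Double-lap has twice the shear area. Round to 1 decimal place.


Double-lap factor = 2
Expected load = 10.2 * 2 = 20.4 kN

20.4


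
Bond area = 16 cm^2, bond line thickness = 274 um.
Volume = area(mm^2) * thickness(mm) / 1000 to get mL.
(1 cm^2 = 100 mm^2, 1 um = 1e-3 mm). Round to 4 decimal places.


area_mm2 = 16 * 100 = 1600
blt_mm = 274 * 1e-3 = 0.274
vol_mm3 = 1600 * 0.274 = 438.4
vol_mL = 438.4 / 1000 = 0.4384 mL

0.4384


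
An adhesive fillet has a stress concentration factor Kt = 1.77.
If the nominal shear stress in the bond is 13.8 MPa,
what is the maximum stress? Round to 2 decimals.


Max stress = 13.8 * 1.77 = 24.43 MPa

24.43


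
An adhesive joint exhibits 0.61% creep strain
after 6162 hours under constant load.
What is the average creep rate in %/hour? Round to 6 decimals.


Creep rate = strain / time
= 0.61 / 6162
= 0.000099 %/h

0.000099


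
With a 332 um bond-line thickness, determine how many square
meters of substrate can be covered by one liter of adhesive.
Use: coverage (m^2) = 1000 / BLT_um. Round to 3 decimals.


Coverage = 1000 / 332 = 3.012 m^2

3.012


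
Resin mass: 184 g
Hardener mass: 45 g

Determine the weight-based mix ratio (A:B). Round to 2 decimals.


Ratio = 184 / 45 = 4.09

4.09


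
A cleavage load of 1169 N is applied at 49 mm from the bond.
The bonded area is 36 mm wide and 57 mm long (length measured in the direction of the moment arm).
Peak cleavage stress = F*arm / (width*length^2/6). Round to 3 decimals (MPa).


Moment = 1169 * 49 = 57281 N*mm
Section modulus = 36 * 3249 / 6 = 116964 / 6 mm^3
Stress = 57281 / (116964 / 6) = 343686 / 116964
= 2.938 MPa

2.938


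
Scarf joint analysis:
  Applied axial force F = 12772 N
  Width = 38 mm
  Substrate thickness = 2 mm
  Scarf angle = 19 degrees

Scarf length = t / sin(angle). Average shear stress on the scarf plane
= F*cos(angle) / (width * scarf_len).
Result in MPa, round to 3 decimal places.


Scarf length = 2 / sin(19 deg) = 6.1431 mm
cos(19 deg) = 0.945519
Shear = 12772 * 0.945519 / (38 * 6.1431)
= 51.732 MPa

51.732


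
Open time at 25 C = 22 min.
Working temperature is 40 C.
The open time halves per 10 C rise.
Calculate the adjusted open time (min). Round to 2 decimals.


factor = 2^((40 - 25) / 10) = 2.8284
ot = 22 / 2.8284 = 7.78 min

7.78


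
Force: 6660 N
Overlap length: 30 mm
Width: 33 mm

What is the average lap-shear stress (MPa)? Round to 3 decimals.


Average shear stress = F / (overlap * width)
= 6660 / (30 * 33)
= 6.727 MPa

6.727


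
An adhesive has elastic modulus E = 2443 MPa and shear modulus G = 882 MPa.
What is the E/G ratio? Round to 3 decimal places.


E/G = 2443 / 882 = 2.770

2.770


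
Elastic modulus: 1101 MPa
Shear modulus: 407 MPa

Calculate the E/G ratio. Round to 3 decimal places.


E / G = 1101 / 407 = 2.705

2.705


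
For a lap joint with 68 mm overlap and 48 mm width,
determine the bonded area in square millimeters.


Area = 68 * 48 = 3264 mm^2

3264


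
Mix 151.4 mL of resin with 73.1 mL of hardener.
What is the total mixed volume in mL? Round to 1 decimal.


Total = 151.4 + 73.1 = 224.5 mL

224.5


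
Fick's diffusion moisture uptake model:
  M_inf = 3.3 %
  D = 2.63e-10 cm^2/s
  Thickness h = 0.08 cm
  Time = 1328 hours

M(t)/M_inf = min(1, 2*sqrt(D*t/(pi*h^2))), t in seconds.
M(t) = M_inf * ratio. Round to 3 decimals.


t_sec = 1328 * 3600 = 4780800
ratio = 2*sqrt(2.63e-10*4780800/(pi*0.08^2))
= min(1, 0.500142)
= 0.500142
M(t) = 3.3 * 0.500142 = 1.650 %

1.650


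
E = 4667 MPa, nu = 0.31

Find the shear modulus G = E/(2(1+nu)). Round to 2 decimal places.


G = 4667 / (2 * 1.31)
= 1781.30 MPa

1781.30


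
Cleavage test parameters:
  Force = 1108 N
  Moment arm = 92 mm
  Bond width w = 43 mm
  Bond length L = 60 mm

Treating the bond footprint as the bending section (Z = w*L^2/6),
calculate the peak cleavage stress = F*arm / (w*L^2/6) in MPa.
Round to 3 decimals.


M = 1108 * 92 = 101936 N*mm
Z = 43 * 60^2 / 6 = 154800 / 6 mm^3
sigma = M / Z = 6 * 101936 / 154800 = 611616 / 154800
= 3.951 MPa

3.951


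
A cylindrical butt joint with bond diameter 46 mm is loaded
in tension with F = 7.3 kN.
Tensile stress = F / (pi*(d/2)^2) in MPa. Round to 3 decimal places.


Area = pi * (46/2)^2 = 1661.9025 mm^2
Stress = 7.3*1000 / 1661.9025
= 4.393 MPa

4.393


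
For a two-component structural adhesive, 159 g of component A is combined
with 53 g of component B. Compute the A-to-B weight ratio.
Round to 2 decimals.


Weight ratio A:B = 159 / 53
= 3.00

3.00


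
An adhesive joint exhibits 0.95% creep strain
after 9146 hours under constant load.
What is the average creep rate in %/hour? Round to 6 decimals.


Creep rate = strain / time
= 0.95 / 9146
= 0.000104 %/h

0.000104


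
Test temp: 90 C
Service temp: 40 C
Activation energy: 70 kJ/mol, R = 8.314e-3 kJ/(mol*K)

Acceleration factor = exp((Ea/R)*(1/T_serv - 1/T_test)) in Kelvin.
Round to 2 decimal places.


AF = exp((70/0.008314)*(1/313.15 - 1/363.15))
= 40.52

40.52


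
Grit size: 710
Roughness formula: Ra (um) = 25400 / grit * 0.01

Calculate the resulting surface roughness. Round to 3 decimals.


Ra = 25400 / 710 * 0.01
= 0.358 um

0.358


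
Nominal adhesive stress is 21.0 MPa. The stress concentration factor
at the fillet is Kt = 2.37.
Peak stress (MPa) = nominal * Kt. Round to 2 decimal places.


Peak = 21.0 * 2.37 = 49.77 MPa

49.77


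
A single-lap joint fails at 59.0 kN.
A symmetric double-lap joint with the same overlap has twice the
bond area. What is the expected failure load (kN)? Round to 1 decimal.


Double-lap load = 2 * 59.0 = 118.0 kN

118.0


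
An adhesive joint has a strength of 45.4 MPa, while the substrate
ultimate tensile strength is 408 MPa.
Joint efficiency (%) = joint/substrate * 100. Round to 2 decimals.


Efficiency = 45.4 / 408 * 100
= 11.13%

11.13


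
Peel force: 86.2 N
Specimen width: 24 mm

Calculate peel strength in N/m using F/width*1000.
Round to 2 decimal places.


Peel strength = 86.2 / 24 * 1000 = 3591.67 N/m

3591.67


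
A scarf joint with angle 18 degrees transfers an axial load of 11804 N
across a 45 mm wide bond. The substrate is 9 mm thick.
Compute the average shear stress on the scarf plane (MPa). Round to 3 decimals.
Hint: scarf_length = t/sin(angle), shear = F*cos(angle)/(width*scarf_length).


scarf_length = 9 / sin(18 deg) = 29.1246 mm
cos(18 deg) = 0.951057
shear stress = 11804 * 0.951057 / (45 * 29.1246)
= 8.566 MPa

8.566


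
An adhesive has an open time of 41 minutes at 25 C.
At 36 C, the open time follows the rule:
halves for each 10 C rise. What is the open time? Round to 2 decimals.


Factor = 2^((36-25)/10) = 2.1435
Open time = 41 / 2.1435 = 19.13 min

19.13


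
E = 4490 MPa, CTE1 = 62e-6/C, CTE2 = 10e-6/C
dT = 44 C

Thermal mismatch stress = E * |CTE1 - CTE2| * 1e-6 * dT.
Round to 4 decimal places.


= 4490 * 52e-6 * 44
= 10.2731 MPa

10.2731


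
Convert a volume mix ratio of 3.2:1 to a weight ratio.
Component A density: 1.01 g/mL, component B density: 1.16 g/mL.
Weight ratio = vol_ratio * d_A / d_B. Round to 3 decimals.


= 3.2 * 1.01 / 1.16 = 2.786

2.786


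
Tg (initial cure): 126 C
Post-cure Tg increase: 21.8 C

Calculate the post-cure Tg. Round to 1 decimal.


Post-cure Tg = 126 + 21.8 = 147.8 C

147.8


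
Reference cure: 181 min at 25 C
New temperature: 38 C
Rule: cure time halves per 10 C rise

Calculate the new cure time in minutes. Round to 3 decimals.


factor = 2^((38-25)/10) = 2.4623
t_new = 181 / 2.4623 = 73.509 min

73.509


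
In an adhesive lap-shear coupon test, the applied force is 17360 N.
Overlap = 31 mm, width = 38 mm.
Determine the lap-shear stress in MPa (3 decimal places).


stress = F / (overlap * width)
= 17360 / (31 * 38)
= 14.737 MPa

14.737


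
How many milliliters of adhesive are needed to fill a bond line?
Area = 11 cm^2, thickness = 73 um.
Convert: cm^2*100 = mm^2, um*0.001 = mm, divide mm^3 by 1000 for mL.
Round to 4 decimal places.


= (11 * 100) * (73 * 0.001) / 1000
= 0.0803 mL

0.0803


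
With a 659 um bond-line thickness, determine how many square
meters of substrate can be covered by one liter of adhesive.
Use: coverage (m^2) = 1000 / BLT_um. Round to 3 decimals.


Coverage = 1000 / 659 = 1.517 m^2

1.517


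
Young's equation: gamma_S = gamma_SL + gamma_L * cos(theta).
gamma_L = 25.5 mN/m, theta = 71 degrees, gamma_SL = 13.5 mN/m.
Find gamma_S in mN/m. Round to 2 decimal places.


cos(71 deg) = 0.325568
gamma_S = 13.5 + 25.5 * 0.325568
= 21.80 mN/m

21.80


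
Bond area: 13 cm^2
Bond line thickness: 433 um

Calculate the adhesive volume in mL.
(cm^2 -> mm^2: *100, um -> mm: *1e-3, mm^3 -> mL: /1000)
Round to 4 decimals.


V = 13*100 * 433*1e-3 / 1000
= 0.5629 mL

0.5629


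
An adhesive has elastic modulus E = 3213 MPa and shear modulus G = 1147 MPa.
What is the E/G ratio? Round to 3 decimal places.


E/G = 3213 / 1147 = 2.801

2.801


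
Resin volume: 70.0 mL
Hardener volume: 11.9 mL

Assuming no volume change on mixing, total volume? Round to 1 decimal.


V_total = 70.0 + 11.9 = 81.9 mL

81.9


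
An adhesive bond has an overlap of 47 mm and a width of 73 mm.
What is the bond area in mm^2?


Bond area = overlap * width
= 47 * 73
= 3431 mm^2

3431


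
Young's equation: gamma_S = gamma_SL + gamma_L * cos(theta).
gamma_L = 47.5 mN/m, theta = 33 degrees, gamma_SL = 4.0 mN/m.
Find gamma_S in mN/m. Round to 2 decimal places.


cos(33 deg) = 0.838671
gamma_S = 4.0 + 47.5 * 0.838671
= 43.84 mN/m

43.84


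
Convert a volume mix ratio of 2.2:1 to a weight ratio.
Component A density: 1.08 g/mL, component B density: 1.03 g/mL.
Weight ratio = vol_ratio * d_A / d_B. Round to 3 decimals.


= 2.2 * 1.08 / 1.03 = 2.307

2.307


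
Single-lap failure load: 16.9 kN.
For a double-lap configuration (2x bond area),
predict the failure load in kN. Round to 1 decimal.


Failure load = 16.9 * 2 = 33.8 kN

33.8


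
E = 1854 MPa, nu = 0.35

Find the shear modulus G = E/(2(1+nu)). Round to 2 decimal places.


G = 1854 / (2 * 1.35)
= 686.67 MPa

686.67


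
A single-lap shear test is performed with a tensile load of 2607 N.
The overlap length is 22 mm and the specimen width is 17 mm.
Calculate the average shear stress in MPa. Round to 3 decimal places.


Shear stress = F / (overlap * width)
= 2607 / (22 * 17)
= 2607 / 374
= 6.971 MPa

6.971


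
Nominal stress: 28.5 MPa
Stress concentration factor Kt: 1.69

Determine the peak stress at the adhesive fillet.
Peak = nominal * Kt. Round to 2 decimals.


Peak stress = 28.5 * 1.69
= 48.17 MPa

48.17


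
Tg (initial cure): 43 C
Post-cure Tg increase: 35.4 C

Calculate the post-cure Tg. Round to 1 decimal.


Post-cure Tg = 43 + 35.4 = 78.4 C

78.4


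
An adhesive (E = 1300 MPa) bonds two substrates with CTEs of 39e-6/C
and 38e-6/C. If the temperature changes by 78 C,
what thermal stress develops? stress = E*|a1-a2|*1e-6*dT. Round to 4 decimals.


Stress = 1300 * |39 - 38| * 1e-6 * 78
= 0.1014 MPa

0.1014


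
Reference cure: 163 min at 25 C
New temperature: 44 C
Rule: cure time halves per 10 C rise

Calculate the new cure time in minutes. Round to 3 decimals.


factor = 2^((44-25)/10) = 3.7321
t_new = 163 / 3.7321 = 43.675 min

43.675


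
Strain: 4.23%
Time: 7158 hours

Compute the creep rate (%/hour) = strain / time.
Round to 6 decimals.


Creep rate = 4.23 / 7158
= 0.000591 %/h

0.000591


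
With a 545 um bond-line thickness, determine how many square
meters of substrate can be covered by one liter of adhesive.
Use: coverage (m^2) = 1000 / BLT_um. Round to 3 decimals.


Coverage = 1000 / 545 = 1.835 m^2

1.835


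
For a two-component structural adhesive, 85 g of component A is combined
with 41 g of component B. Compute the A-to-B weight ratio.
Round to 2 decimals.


Weight ratio A:B = 85 / 41
= 2.07

2.07


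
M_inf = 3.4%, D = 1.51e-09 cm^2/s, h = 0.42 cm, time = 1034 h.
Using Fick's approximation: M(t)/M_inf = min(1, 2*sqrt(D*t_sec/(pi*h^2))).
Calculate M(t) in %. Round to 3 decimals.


t = 3722400 s
ratio = min(1, 2*sqrt(1.51e-09*3722400/(pi*0.1764)))
= 0.201421
M(t) = 3.4 * 0.201421 = 0.685%

0.685


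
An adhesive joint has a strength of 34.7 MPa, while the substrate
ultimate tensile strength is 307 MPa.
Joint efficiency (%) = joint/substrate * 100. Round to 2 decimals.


Efficiency = 34.7 / 307 * 100
= 11.30%

11.30


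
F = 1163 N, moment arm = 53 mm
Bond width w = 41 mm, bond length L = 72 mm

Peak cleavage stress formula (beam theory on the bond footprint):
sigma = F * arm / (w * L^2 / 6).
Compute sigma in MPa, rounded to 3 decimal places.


sigma = (1163 * 53) / (41 * 5184 / 6)
= 61639 * 6 / 212544
= 369834 / 212544
= 1.740 MPa

1.740


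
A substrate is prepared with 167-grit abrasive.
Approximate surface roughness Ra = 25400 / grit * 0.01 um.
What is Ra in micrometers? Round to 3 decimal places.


Ra = 25400 / 167 * 0.01 = 1.521 um

1.521


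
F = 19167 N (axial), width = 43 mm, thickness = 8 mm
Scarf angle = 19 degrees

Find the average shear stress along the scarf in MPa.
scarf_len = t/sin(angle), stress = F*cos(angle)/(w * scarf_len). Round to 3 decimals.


scarf_len = 8/sin(19 deg) = 24.5724
cos(19 deg) = 0.945519
stress = 19167*0.945519/(43*24.5724) = 17.152 MPa

17.152


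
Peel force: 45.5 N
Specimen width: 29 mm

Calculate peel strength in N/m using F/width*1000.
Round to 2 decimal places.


Peel strength = 45.5 / 29 * 1000 = 1568.97 N/m

1568.97


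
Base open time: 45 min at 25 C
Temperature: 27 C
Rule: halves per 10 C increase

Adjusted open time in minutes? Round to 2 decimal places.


Acceleration = 2^((27-25)/10) = 1.1487
Open time = 45 / 1.1487 = 39.17 min

39.17


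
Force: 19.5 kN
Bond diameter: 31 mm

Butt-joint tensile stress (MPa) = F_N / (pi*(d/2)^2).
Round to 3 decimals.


F_N = 19.5 * 1000 = 19500.0 N
A = pi*(15.5)^2 = 754.7676 mm^2
stress = 19500.0 / 754.7676 = 25.836 MPa

25.836


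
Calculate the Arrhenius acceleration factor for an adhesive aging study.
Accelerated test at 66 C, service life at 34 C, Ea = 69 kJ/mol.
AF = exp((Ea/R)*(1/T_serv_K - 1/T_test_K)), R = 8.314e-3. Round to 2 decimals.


T_test = 339.15 K, T_serv = 307.15 K
Ea/R = 69 / 0.008314 = 8299.25
AF = exp(8299.25 * (1/307.15 - 1/339.15))
= 12.80

12.80


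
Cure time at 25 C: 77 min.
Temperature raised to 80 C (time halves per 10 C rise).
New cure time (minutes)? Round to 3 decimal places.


Acceleration factor = 2^(55/10) = 45.2548
New time = 77 / 45.2548 = 1.701 min

1.701


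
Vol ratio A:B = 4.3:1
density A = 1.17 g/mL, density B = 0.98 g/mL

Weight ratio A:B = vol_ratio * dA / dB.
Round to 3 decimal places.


Weight ratio = 4.3 * 1.17 / 0.98
= 5.134

5.134


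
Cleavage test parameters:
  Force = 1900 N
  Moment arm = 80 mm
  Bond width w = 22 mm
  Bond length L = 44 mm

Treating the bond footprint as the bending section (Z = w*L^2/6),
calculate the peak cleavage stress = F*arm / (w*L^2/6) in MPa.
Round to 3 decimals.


M = 1900 * 80 = 152000 N*mm
Z = 22 * 44^2 / 6 = 42592 / 6 mm^3
sigma = M / Z = 6 * 152000 / 42592 = 912000 / 42592
= 21.412 MPa

21.412


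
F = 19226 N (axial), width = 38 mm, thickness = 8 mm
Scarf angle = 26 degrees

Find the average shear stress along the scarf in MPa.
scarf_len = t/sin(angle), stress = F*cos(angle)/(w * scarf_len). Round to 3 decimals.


scarf_len = 8/sin(26 deg) = 18.2494
cos(26 deg) = 0.898794
stress = 19226*0.898794/(38*18.2494) = 24.918 MPa

24.918


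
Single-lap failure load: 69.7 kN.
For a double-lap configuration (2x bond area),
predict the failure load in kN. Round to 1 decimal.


Failure load = 69.7 * 2 = 139.4 kN

139.4


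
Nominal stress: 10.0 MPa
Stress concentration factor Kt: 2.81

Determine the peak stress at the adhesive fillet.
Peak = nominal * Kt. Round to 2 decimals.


Peak stress = 10.0 * 2.81
= 28.10 MPa

28.10


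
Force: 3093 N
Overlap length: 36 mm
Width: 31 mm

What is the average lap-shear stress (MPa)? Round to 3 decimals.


Average shear stress = F / (overlap * width)
= 3093 / (36 * 31)
= 2.772 MPa

2.772


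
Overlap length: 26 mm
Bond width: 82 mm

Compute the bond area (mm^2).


Bond area = 26 * 82 = 2132 mm^2

2132


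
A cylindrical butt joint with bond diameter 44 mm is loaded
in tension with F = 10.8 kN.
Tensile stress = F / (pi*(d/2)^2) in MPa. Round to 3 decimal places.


Area = pi * (44/2)^2 = 1520.5308 mm^2
Stress = 10.8*1000 / 1520.5308
= 7.103 MPa

7.103


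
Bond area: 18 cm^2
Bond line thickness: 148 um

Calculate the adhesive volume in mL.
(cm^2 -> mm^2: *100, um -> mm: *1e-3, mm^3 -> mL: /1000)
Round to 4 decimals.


V = 18*100 * 148*1e-3 / 1000
= 0.2664 mL

0.2664


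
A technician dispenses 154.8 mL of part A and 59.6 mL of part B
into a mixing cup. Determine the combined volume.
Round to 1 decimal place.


Combined volume = 154.8 + 59.6
= 214.4 mL

214.4


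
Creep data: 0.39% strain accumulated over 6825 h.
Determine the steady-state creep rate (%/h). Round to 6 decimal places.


Rate = 0.39 / 6825 = 0.000057 %/h

0.000057


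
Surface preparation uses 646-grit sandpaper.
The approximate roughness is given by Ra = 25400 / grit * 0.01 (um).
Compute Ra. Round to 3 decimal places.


Ra = 25400 / 646 * 0.01
= 254 / 646
= 0.393 um

0.393


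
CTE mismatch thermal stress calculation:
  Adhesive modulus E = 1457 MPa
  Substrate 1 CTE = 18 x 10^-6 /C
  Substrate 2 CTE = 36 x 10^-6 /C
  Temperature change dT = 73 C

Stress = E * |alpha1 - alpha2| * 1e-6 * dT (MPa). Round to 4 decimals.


delta_alpha = |18 - 36| = 18 x 10^-6/C
Stress = 1457 * 18e-6 * 73
= 1.9145 MPa

1.9145


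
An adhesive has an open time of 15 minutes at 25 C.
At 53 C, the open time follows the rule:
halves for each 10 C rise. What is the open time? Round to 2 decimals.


Factor = 2^((53-25)/10) = 6.9644
Open time = 15 / 6.9644 = 2.15 min

2.15


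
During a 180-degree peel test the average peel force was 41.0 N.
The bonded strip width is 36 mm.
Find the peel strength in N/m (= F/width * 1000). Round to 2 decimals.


Peel strength = F/width * 1000
= 41.0 / 36 * 1000
= 1138.89 N/m

1138.89


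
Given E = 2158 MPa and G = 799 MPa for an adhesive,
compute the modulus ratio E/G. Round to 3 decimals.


E/G ratio = 2158 / 799 = 2.701

2.701


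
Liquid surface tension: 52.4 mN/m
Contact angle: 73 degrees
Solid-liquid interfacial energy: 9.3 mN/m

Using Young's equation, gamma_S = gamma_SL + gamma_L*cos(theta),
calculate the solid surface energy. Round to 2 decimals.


gamma_S = 9.3 + 52.4 * cos(73)
= 24.62 mN/m

24.62


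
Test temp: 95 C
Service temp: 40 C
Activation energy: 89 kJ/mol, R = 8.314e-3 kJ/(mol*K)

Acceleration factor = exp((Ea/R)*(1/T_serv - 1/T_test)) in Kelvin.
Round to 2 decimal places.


AF = exp((89/0.008314)*(1/313.15 - 1/368.15))
= 165.17

165.17


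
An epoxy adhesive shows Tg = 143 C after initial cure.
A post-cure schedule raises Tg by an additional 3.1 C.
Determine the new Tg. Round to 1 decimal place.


New Tg = 143 + 3.1
= 146.1 C

146.1


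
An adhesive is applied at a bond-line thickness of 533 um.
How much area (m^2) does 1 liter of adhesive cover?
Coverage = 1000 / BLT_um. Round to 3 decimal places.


Coverage = 1000 / 533 = 1.876 m^2

1.876


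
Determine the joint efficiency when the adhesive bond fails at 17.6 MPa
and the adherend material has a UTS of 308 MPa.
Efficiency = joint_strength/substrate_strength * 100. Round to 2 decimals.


Joint efficiency = 17.6 / 308 * 100
= 5.71%

5.71


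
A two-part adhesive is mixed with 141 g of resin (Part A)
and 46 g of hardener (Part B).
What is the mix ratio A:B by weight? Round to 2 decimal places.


Mix ratio = mass_A / mass_B
= 141 / 46
= 3.07

3.07


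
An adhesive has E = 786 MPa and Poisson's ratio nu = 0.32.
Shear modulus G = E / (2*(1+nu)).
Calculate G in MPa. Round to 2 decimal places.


G = 786 / (2*(1+0.32))
= 786 / 2.64
= 297.73 MPa

297.73


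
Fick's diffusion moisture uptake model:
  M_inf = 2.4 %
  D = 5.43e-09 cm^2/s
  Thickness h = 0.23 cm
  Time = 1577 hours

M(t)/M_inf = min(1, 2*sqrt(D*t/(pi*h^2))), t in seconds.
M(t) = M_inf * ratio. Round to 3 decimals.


t_sec = 1577 * 3600 = 5677200
ratio = 2*sqrt(5.43e-09*5677200/(pi*0.23^2))
= min(1, 0.861379)
= 0.861379
M(t) = 2.4 * 0.861379 = 2.067 %

2.067


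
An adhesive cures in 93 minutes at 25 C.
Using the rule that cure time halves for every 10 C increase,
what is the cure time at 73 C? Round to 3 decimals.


Factor = 2^((73 - 25) / 10) = 27.8576
Cure time = 93 / 27.8576
= 3.338 minutes

3.338


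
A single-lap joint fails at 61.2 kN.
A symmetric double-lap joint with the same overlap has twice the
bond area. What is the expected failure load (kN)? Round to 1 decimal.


Double-lap load = 2 * 61.2 = 122.4 kN

122.4


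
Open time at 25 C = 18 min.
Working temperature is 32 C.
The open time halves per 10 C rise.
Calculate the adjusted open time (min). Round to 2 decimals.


factor = 2^((32 - 25) / 10) = 1.6245
ot = 18 / 1.6245 = 11.08 min

11.08


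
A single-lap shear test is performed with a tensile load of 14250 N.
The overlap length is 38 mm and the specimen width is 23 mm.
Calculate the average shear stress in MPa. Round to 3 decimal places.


Shear stress = F / (overlap * width)
= 14250 / (38 * 23)
= 14250 / 874
= 16.304 MPa

16.304


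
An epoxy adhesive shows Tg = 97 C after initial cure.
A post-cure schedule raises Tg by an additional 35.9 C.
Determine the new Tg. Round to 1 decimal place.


New Tg = 97 + 35.9
= 132.9 C

132.9


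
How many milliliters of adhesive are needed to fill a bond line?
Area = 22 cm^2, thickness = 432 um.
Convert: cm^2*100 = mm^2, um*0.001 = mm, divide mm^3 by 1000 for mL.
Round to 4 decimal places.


= (22 * 100) * (432 * 0.001) / 1000
= 0.9504 mL

0.9504


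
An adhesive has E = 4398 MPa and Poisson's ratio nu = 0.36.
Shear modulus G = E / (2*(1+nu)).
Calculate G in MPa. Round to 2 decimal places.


G = 4398 / (2*(1+0.36))
= 4398 / 2.72
= 1616.91 MPa

1616.91


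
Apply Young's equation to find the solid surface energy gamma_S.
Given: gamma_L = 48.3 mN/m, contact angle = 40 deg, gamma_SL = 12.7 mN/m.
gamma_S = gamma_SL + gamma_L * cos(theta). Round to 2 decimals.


theta_rad = 40 * pi/180 = 0.698132
gamma_S = 12.7 + 48.3 * cos(0.698132)
= 49.70 mN/m

49.70


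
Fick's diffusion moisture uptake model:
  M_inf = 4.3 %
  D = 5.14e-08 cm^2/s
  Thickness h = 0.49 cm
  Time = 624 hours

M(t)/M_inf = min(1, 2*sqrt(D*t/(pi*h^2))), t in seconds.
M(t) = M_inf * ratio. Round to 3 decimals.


t_sec = 624 * 3600 = 2246400
ratio = 2*sqrt(5.14e-08*2246400/(pi*0.49^2))
= min(1, 0.782500)
= 0.782500
M(t) = 4.3 * 0.782500 = 3.365 %

3.365


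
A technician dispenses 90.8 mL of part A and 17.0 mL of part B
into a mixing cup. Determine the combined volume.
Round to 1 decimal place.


Combined volume = 90.8 + 17.0
= 107.8 mL

107.8


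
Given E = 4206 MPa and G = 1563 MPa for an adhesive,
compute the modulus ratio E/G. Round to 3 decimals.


E/G ratio = 4206 / 1563 = 2.691

2.691


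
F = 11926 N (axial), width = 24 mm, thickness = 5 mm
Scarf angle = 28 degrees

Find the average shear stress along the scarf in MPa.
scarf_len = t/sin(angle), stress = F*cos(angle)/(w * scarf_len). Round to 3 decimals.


scarf_len = 5/sin(28 deg) = 10.6503
cos(28 deg) = 0.882948
stress = 11926*0.882948/(24*10.6503) = 41.196 MPa

41.196


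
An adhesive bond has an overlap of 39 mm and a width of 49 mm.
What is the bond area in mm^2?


Bond area = overlap * width
= 39 * 49
= 1911 mm^2

1911


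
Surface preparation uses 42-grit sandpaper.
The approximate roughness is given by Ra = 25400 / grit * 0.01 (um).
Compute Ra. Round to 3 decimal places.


Ra = 25400 / 42 * 0.01
= 254 / 42
= 6.048 um

6.048


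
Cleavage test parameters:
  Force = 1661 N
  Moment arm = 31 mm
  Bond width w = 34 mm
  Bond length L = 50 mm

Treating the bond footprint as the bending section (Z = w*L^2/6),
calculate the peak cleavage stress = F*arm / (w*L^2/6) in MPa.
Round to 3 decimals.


M = 1661 * 31 = 51491 N*mm
Z = 34 * 50^2 / 6 = 85000 / 6 mm^3
sigma = M / Z = 6 * 51491 / 85000 = 308946 / 85000
= 3.635 MPa

3.635


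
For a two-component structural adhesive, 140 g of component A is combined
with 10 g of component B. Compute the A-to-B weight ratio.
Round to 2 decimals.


Weight ratio A:B = 140 / 10
= 14.00

14.00


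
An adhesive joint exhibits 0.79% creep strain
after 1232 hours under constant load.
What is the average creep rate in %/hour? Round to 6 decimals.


Creep rate = strain / time
= 0.79 / 1232
= 0.000641 %/h

0.000641


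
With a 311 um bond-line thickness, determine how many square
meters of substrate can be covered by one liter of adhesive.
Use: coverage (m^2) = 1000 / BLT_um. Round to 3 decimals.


Coverage = 1000 / 311 = 3.215 m^2

3.215


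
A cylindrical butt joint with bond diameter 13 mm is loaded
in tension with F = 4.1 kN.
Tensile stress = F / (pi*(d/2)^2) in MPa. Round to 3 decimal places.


Area = pi * (13/2)^2 = 132.7323 mm^2
Stress = 4.1*1000 / 132.7323
= 30.889 MPa

30.889


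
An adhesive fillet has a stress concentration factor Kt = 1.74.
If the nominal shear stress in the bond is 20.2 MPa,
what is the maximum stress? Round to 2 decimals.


Max stress = 20.2 * 1.74 = 35.15 MPa

35.15


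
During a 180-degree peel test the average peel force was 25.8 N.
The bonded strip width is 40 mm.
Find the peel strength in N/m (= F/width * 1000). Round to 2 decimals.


Peel strength = F/width * 1000
= 25.8 / 40 * 1000
= 645.00 N/m

645.00


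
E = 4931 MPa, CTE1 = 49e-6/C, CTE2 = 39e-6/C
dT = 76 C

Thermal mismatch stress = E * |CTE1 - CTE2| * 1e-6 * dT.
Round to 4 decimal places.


= 4931 * 10e-6 * 76
= 3.7476 MPa

3.7476


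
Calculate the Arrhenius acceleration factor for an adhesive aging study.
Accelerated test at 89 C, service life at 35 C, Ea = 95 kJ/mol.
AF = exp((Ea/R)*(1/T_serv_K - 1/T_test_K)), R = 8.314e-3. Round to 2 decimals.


T_test = 362.15 K, T_serv = 308.15 K
Ea/R = 95 / 0.008314 = 11426.51
AF = exp(11426.51 * (1/308.15 - 1/362.15))
= 251.92

251.92


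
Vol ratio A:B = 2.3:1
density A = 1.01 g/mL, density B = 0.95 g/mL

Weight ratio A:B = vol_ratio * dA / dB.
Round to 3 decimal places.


Weight ratio = 2.3 * 1.01 / 0.95
= 2.445

2.445


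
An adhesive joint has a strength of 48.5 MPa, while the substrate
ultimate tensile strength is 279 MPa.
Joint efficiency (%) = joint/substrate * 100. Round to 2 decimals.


Efficiency = 48.5 / 279 * 100
= 17.38%

17.38


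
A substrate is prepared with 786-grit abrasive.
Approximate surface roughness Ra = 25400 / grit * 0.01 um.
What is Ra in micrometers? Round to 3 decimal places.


Ra = 25400 / 786 * 0.01 = 0.323 um

0.323


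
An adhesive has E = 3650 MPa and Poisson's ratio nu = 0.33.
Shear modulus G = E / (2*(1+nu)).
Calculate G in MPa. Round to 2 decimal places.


G = 3650 / (2*(1+0.33))
= 3650 / 2.66
= 1372.18 MPa

1372.18


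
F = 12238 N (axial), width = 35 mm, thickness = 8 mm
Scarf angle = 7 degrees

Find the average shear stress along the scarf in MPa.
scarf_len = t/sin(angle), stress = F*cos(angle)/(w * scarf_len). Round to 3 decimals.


scarf_len = 8/sin(7 deg) = 65.6441
cos(7 deg) = 0.992546
stress = 12238*0.992546/(35*65.6441) = 5.287 MPa

5.287


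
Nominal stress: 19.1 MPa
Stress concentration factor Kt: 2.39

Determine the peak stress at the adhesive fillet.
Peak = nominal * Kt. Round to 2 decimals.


Peak stress = 19.1 * 2.39
= 45.65 MPa

45.65


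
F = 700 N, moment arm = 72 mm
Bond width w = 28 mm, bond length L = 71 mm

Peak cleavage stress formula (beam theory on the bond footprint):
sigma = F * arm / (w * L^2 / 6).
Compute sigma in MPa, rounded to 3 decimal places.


sigma = (700 * 72) / (28 * 5041 / 6)
= 50400 * 6 / 141148
= 302400 / 141148
= 2.142 MPa

2.142


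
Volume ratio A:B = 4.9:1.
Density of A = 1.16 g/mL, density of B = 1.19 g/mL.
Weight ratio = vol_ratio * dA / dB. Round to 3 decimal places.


Wt ratio = 4.9 * 1.16 / 1.19
= 4.776

4.776


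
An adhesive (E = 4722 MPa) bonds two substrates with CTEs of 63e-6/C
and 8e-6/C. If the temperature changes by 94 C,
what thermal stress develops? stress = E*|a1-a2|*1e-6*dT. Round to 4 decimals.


Stress = 4722 * |63 - 8| * 1e-6 * 94
= 24.4127 MPa

24.4127
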